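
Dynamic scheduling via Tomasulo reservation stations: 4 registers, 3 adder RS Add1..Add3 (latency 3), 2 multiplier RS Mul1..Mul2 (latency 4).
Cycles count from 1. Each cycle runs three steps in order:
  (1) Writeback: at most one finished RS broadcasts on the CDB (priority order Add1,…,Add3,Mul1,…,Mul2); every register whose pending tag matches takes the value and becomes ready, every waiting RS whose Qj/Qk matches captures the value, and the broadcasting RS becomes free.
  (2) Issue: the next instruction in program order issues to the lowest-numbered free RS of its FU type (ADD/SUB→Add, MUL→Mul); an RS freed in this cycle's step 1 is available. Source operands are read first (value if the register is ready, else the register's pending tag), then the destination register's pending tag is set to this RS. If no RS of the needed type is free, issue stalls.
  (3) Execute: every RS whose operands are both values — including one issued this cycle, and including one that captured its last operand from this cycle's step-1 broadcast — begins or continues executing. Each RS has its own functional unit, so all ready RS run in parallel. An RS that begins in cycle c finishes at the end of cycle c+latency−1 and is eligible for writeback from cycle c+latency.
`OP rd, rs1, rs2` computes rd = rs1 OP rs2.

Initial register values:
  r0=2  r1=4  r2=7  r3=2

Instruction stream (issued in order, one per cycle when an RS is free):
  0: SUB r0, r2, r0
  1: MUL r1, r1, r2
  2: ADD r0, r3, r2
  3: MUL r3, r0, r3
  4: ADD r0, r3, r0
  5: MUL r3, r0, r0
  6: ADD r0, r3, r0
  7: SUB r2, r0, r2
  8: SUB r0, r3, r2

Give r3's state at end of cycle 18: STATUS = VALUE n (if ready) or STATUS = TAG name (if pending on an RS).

STATUS = VALUE 729

cycle 1: issue SUB r0<-Add1 // r0:Add1,r1:4,r2:7,r3:2
cycle 2: issue MUL r1<-Mul1 // r0:Add1,r1:Mul1,r2:7,r3:2
cycle 3: issue ADD r0<-Add2 // r0:Add2,r1:Mul1,r2:7,r3:2
cycle 4: CDB Add1=5; issue MUL r3<-Mul2 // r0:Add2,r1:Mul1,r2:7,r3:Mul2
cycle 5: issue ADD r0<-Add1 // r0:Add1,r1:Mul1,r2:7,r3:Mul2
cycle 6: CDB Add2=9; stall // r0:Add1,r1:Mul1,r2:7,r3:Mul2
cycle 7: CDB Mul1=28; issue MUL r3<-Mul1 // r0:Add1,r1:28,r2:7,r3:Mul1
cycle 8: issue ADD r0<-Add2 // r0:Add2,r1:28,r2:7,r3:Mul1
cycle 9: issue SUB r2<-Add3 // r0:Add2,r1:28,r2:Add3,r3:Mul1
cycle 10: CDB Mul2=18; stall // r0:Add2,r1:28,r2:Add3,r3:Mul1
cycle 11: stall // r0:Add2,r1:28,r2:Add3,r3:Mul1
cycle 12: stall // r0:Add2,r1:28,r2:Add3,r3:Mul1
cycle 13: CDB Add1=27; issue SUB r0<-Add1 // r0:Add1,r1:28,r2:Add3,r3:Mul1
cycle 14: - // r0:Add1,r1:28,r2:Add3,r3:Mul1
cycle 15: - // r0:Add1,r1:28,r2:Add3,r3:Mul1
cycle 16: - // r0:Add1,r1:28,r2:Add3,r3:Mul1
cycle 17: CDB Mul1=729 // r0:Add1,r1:28,r2:Add3,r3:729
cycle 18: - // r0:Add1,r1:28,r2:Add3,r3:729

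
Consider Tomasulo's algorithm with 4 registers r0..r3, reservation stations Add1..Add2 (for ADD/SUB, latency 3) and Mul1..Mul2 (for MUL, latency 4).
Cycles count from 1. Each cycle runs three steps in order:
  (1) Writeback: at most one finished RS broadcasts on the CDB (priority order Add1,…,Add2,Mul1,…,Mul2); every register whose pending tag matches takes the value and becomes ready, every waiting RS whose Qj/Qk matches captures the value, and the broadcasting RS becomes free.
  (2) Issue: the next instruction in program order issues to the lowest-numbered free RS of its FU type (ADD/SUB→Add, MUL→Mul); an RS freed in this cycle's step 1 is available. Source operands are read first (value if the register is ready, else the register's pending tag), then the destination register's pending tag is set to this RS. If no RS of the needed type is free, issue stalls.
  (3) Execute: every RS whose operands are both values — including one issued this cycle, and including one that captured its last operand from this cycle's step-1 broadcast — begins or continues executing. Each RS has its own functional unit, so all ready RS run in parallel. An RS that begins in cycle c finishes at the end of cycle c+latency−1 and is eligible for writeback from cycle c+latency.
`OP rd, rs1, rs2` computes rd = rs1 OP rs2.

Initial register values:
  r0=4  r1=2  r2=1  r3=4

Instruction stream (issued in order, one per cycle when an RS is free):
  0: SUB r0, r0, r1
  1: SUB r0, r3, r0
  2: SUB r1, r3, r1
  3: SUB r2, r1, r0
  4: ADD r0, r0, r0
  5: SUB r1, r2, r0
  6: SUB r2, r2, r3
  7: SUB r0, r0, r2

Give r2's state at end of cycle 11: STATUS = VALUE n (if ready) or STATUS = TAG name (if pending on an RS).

STATUS = VALUE 0

cycle 1: issue SUB r0<-Add1 // r0:Add1,r1:2,r2:1,r3:4
cycle 2: issue SUB r0<-Add2 // r0:Add2,r1:2,r2:1,r3:4
cycle 3: stall // r0:Add2,r1:2,r2:1,r3:4
cycle 4: CDB Add1=2; issue SUB r1<-Add1 // r0:Add2,r1:Add1,r2:1,r3:4
cycle 5: stall // r0:Add2,r1:Add1,r2:1,r3:4
cycle 6: stall // r0:Add2,r1:Add1,r2:1,r3:4
cycle 7: CDB Add1=2; issue SUB r2<-Add1 // r0:Add2,r1:2,r2:Add1,r3:4
cycle 8: CDB Add2=2; issue ADD r0<-Add2 // r0:Add2,r1:2,r2:Add1,r3:4
cycle 9: stall // r0:Add2,r1:2,r2:Add1,r3:4
cycle 10: stall // r0:Add2,r1:2,r2:Add1,r3:4
cycle 11: CDB Add1=0; issue SUB r1<-Add1 // r0:Add2,r1:Add1,r2:0,r3:4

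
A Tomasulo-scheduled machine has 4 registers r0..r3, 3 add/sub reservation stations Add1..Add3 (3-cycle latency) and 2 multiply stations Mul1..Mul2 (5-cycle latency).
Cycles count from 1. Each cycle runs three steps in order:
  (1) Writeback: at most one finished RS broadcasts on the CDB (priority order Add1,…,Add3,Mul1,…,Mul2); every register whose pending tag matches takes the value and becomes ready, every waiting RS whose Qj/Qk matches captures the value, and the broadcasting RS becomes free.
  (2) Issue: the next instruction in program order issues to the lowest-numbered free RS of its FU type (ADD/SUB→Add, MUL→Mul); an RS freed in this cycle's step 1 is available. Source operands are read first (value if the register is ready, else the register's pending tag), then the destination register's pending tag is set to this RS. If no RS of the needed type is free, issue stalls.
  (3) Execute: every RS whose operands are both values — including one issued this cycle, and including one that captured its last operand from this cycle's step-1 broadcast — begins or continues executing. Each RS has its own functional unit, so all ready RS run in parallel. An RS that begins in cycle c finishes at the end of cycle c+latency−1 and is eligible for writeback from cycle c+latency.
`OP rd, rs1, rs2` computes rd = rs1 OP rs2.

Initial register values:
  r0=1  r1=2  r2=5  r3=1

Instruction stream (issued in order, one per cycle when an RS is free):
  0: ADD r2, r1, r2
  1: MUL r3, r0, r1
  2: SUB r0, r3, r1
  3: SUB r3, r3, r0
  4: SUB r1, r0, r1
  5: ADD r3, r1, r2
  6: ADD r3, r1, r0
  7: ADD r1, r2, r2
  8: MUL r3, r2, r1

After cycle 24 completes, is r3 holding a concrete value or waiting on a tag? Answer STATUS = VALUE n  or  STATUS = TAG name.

STATUS = VALUE 98

cycle 1: issue ADD r2<-Add1 // r0:1,r1:2,r2:Add1,r3:1
cycle 2: issue MUL r3<-Mul1 // r0:1,r1:2,r2:Add1,r3:Mul1
cycle 3: issue SUB r0<-Add2 // r0:Add2,r1:2,r2:Add1,r3:Mul1
cycle 4: CDB Add1=7; issue SUB r3<-Add1 // r0:Add2,r1:2,r2:7,r3:Add1
cycle 5: issue SUB r1<-Add3 // r0:Add2,r1:Add3,r2:7,r3:Add1
cycle 6: stall // r0:Add2,r1:Add3,r2:7,r3:Add1
cycle 7: CDB Mul1=2; stall // r0:Add2,r1:Add3,r2:7,r3:Add1
cycle 8: stall // r0:Add2,r1:Add3,r2:7,r3:Add1
cycle 9: stall // r0:Add2,r1:Add3,r2:7,r3:Add1
cycle 10: CDB Add2=0; issue ADD r3<-Add2 // r0:0,r1:Add3,r2:7,r3:Add2
cycle 11: stall // r0:0,r1:Add3,r2:7,r3:Add2
cycle 12: stall // r0:0,r1:Add3,r2:7,r3:Add2
cycle 13: CDB Add1=2; issue ADD r3<-Add1 // r0:0,r1:Add3,r2:7,r3:Add1
cycle 14: CDB Add3=-2; issue ADD r1<-Add3 // r0:0,r1:Add3,r2:7,r3:Add1
cycle 15: issue MUL r3<-Mul1 // r0:0,r1:Add3,r2:7,r3:Mul1
cycle 16: - // r0:0,r1:Add3,r2:7,r3:Mul1
cycle 17: CDB Add1=-2 // r0:0,r1:Add3,r2:7,r3:Mul1
cycle 18: CDB Add2=5 // r0:0,r1:Add3,r2:7,r3:Mul1
cycle 19: CDB Add3=14 // r0:0,r1:14,r2:7,r3:Mul1
cycle 20: - // r0:0,r1:14,r2:7,r3:Mul1
cycle 21: - // r0:0,r1:14,r2:7,r3:Mul1
cycle 22: - // r0:0,r1:14,r2:7,r3:Mul1
cycle 23: - // r0:0,r1:14,r2:7,r3:Mul1
cycle 24: CDB Mul1=98 // r0:0,r1:14,r2:7,r3:98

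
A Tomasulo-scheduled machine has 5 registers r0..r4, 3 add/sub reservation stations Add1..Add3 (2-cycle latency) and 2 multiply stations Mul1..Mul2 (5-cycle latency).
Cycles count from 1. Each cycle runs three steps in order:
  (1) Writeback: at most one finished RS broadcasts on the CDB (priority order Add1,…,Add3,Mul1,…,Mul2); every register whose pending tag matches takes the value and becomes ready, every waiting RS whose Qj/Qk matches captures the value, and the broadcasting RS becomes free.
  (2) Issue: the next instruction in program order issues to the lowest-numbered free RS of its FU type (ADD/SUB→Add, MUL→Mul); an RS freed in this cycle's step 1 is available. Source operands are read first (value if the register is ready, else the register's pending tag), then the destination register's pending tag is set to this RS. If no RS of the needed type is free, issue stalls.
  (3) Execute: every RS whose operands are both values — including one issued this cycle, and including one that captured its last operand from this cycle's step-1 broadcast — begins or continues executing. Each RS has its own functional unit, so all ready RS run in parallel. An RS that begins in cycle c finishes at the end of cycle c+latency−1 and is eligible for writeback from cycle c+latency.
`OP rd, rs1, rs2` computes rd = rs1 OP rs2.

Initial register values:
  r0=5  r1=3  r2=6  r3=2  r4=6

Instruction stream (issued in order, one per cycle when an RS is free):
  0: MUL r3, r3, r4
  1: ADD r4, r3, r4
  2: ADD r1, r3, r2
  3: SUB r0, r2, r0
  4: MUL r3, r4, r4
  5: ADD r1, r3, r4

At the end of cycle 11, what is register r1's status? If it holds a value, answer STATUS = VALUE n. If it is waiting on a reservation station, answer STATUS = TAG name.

STATUS = TAG Add3

  c1: issue MUL r3<-Mul1  regs: r0:5,r1:3,r2:6,r3:Mul1,r4:6
  c2: issue ADD r4<-Add1  regs: r0:5,r1:3,r2:6,r3:Mul1,r4:Add1
  c3: issue ADD r1<-Add2  regs: r0:5,r1:Add2,r2:6,r3:Mul1,r4:Add1
  c4: issue SUB r0<-Add3  regs: r0:Add3,r1:Add2,r2:6,r3:Mul1,r4:Add1
  c5: issue MUL r3<-Mul2  regs: r0:Add3,r1:Add2,r2:6,r3:Mul2,r4:Add1
  c6: CDB Add3=1; issue ADD r1<-Add3  regs: r0:1,r1:Add3,r2:6,r3:Mul2,r4:Add1
  c7: CDB Mul1=12  regs: r0:1,r1:Add3,r2:6,r3:Mul2,r4:Add1
  c8: -  regs: r0:1,r1:Add3,r2:6,r3:Mul2,r4:Add1
  c9: CDB Add1=18  regs: r0:1,r1:Add3,r2:6,r3:Mul2,r4:18
  c10: CDB Add2=18  regs: r0:1,r1:Add3,r2:6,r3:Mul2,r4:18
  c11: -  regs: r0:1,r1:Add3,r2:6,r3:Mul2,r4:18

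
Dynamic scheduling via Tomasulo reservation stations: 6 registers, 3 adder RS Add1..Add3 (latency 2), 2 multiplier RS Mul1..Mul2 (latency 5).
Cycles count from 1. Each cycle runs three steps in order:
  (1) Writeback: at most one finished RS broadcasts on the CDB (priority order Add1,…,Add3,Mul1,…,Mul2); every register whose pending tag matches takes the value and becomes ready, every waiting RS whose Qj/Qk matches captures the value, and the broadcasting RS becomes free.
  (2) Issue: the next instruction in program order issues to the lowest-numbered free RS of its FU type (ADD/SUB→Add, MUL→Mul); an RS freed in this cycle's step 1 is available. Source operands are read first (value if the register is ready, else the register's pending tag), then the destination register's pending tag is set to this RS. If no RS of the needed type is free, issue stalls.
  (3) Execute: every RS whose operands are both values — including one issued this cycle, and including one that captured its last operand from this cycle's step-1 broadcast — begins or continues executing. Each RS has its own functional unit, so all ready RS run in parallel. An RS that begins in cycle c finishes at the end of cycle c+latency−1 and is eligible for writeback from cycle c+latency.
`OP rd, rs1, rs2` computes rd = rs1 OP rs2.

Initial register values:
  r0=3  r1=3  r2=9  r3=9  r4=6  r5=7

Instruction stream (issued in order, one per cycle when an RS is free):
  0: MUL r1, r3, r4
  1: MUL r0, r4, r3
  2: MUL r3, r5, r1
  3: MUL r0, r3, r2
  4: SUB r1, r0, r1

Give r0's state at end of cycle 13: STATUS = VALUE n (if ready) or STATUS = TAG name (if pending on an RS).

cycle 1: issue MUL r1<-Mul1 // r0:3,r1:Mul1,r2:9,r3:9,r4:6,r5:7
cycle 2: issue MUL r0<-Mul2 // r0:Mul2,r1:Mul1,r2:9,r3:9,r4:6,r5:7
cycle 3: stall // r0:Mul2,r1:Mul1,r2:9,r3:9,r4:6,r5:7
cycle 4: stall // r0:Mul2,r1:Mul1,r2:9,r3:9,r4:6,r5:7
cycle 5: stall // r0:Mul2,r1:Mul1,r2:9,r3:9,r4:6,r5:7
cycle 6: CDB Mul1=54; issue MUL r3<-Mul1 // r0:Mul2,r1:54,r2:9,r3:Mul1,r4:6,r5:7
cycle 7: CDB Mul2=54; issue MUL r0<-Mul2 // r0:Mul2,r1:54,r2:9,r3:Mul1,r4:6,r5:7
cycle 8: issue SUB r1<-Add1 // r0:Mul2,r1:Add1,r2:9,r3:Mul1,r4:6,r5:7
cycle 9: - // r0:Mul2,r1:Add1,r2:9,r3:Mul1,r4:6,r5:7
cycle 10: - // r0:Mul2,r1:Add1,r2:9,r3:Mul1,r4:6,r5:7
cycle 11: CDB Mul1=378 // r0:Mul2,r1:Add1,r2:9,r3:378,r4:6,r5:7
cycle 12: - // r0:Mul2,r1:Add1,r2:9,r3:378,r4:6,r5:7
cycle 13: - // r0:Mul2,r1:Add1,r2:9,r3:378,r4:6,r5:7

STATUS = TAG Mul2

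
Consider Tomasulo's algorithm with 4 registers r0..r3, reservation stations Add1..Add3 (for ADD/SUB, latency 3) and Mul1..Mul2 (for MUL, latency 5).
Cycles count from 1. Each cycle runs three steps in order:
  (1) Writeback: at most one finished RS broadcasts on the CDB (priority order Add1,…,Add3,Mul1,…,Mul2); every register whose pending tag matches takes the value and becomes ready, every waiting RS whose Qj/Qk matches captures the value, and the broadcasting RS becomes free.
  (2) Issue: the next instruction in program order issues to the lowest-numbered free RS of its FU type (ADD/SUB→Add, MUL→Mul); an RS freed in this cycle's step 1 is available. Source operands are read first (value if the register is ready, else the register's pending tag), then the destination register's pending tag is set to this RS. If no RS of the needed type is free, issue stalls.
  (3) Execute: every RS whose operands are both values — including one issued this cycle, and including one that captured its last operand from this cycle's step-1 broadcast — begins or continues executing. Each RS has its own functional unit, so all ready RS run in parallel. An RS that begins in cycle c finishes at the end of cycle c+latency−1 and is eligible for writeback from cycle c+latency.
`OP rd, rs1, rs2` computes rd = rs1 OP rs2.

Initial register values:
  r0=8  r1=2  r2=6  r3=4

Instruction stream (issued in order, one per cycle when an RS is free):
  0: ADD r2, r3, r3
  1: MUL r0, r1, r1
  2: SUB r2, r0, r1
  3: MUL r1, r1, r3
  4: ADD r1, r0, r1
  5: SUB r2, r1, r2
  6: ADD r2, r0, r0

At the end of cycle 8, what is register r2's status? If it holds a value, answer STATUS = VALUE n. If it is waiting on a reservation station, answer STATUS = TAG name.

cycle 1: issue ADD r2<-Add1 // r0:8,r1:2,r2:Add1,r3:4
cycle 2: issue MUL r0<-Mul1 // r0:Mul1,r1:2,r2:Add1,r3:4
cycle 3: issue SUB r2<-Add2 // r0:Mul1,r1:2,r2:Add2,r3:4
cycle 4: CDB Add1=8; issue MUL r1<-Mul2 // r0:Mul1,r1:Mul2,r2:Add2,r3:4
cycle 5: issue ADD r1<-Add1 // r0:Mul1,r1:Add1,r2:Add2,r3:4
cycle 6: issue SUB r2<-Add3 // r0:Mul1,r1:Add1,r2:Add3,r3:4
cycle 7: CDB Mul1=4; stall // r0:4,r1:Add1,r2:Add3,r3:4
cycle 8: stall // r0:4,r1:Add1,r2:Add3,r3:4

STATUS = TAG Add3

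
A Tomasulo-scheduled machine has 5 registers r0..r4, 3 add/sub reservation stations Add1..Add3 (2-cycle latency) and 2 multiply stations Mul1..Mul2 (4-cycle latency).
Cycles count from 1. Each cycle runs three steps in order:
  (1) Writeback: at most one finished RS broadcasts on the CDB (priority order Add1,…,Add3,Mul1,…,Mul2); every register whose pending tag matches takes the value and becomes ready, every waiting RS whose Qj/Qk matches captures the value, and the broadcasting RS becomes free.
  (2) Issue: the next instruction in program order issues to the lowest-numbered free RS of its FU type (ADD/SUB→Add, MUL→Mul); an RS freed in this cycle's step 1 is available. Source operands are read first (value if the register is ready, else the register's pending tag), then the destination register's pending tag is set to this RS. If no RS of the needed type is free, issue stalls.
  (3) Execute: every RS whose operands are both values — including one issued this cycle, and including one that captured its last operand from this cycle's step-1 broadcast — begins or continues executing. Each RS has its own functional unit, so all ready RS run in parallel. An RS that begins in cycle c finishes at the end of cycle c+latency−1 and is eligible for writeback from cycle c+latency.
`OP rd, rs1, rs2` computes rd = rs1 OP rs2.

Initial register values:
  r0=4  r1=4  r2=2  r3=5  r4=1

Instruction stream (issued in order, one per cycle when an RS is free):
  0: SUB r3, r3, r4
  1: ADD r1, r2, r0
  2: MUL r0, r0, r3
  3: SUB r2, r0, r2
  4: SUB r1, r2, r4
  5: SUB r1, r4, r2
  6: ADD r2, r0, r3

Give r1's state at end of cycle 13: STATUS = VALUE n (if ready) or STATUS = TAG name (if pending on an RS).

c1: issue SUB r3<-Add1 | r0:4,r1:4,r2:2,r3:Add1,r4:1
c2: issue ADD r1<-Add2 | r0:4,r1:Add2,r2:2,r3:Add1,r4:1
c3: CDB Add1=4; issue MUL r0<-Mul1 | r0:Mul1,r1:Add2,r2:2,r3:4,r4:1
c4: CDB Add2=6; issue SUB r2<-Add1 | r0:Mul1,r1:6,r2:Add1,r3:4,r4:1
c5: issue SUB r1<-Add2 | r0:Mul1,r1:Add2,r2:Add1,r3:4,r4:1
c6: issue SUB r1<-Add3 | r0:Mul1,r1:Add3,r2:Add1,r3:4,r4:1
c7: CDB Mul1=16; stall | r0:16,r1:Add3,r2:Add1,r3:4,r4:1
c8: stall | r0:16,r1:Add3,r2:Add1,r3:4,r4:1
c9: CDB Add1=14; issue ADD r2<-Add1 | r0:16,r1:Add3,r2:Add1,r3:4,r4:1
c10: - | r0:16,r1:Add3,r2:Add1,r3:4,r4:1
c11: CDB Add1=20 | r0:16,r1:Add3,r2:20,r3:4,r4:1
c12: CDB Add2=13 | r0:16,r1:Add3,r2:20,r3:4,r4:1
c13: CDB Add3=-13 | r0:16,r1:-13,r2:20,r3:4,r4:1

STATUS = VALUE -13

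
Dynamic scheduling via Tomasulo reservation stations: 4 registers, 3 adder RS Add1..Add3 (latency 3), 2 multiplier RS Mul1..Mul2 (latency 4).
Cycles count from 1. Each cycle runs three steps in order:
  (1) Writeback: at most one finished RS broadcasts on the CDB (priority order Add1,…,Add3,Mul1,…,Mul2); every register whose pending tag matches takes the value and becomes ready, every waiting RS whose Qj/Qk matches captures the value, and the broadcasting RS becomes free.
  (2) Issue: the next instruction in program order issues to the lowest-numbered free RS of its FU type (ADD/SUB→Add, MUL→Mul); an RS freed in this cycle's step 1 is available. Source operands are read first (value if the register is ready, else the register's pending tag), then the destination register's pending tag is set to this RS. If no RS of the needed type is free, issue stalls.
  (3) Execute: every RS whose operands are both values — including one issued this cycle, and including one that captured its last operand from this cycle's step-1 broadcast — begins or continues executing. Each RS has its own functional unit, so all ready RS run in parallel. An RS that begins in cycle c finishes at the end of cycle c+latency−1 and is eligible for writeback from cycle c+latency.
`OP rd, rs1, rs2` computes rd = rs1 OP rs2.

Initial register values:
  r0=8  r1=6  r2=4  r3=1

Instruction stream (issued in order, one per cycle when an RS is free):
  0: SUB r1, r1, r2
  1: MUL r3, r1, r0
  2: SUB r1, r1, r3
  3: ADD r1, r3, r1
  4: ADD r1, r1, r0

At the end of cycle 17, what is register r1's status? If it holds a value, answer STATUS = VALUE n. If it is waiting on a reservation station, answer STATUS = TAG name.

  c1: issue SUB r1<-Add1  regs: r0:8,r1:Add1,r2:4,r3:1
  c2: issue MUL r3<-Mul1  regs: r0:8,r1:Add1,r2:4,r3:Mul1
  c3: issue SUB r1<-Add2  regs: r0:8,r1:Add2,r2:4,r3:Mul1
  c4: CDB Add1=2; issue ADD r1<-Add1  regs: r0:8,r1:Add1,r2:4,r3:Mul1
  c5: issue ADD r1<-Add3  regs: r0:8,r1:Add3,r2:4,r3:Mul1
  c6: -  regs: r0:8,r1:Add3,r2:4,r3:Mul1
  c7: -  regs: r0:8,r1:Add3,r2:4,r3:Mul1
  c8: CDB Mul1=16  regs: r0:8,r1:Add3,r2:4,r3:16
  c9: -  regs: r0:8,r1:Add3,r2:4,r3:16
  c10: -  regs: r0:8,r1:Add3,r2:4,r3:16
  c11: CDB Add2=-14  regs: r0:8,r1:Add3,r2:4,r3:16
  c12: -  regs: r0:8,r1:Add3,r2:4,r3:16
  c13: -  regs: r0:8,r1:Add3,r2:4,r3:16
  c14: CDB Add1=2  regs: r0:8,r1:Add3,r2:4,r3:16
  c15: -  regs: r0:8,r1:Add3,r2:4,r3:16
  c16: -  regs: r0:8,r1:Add3,r2:4,r3:16
  c17: CDB Add3=10  regs: r0:8,r1:10,r2:4,r3:16

STATUS = VALUE 10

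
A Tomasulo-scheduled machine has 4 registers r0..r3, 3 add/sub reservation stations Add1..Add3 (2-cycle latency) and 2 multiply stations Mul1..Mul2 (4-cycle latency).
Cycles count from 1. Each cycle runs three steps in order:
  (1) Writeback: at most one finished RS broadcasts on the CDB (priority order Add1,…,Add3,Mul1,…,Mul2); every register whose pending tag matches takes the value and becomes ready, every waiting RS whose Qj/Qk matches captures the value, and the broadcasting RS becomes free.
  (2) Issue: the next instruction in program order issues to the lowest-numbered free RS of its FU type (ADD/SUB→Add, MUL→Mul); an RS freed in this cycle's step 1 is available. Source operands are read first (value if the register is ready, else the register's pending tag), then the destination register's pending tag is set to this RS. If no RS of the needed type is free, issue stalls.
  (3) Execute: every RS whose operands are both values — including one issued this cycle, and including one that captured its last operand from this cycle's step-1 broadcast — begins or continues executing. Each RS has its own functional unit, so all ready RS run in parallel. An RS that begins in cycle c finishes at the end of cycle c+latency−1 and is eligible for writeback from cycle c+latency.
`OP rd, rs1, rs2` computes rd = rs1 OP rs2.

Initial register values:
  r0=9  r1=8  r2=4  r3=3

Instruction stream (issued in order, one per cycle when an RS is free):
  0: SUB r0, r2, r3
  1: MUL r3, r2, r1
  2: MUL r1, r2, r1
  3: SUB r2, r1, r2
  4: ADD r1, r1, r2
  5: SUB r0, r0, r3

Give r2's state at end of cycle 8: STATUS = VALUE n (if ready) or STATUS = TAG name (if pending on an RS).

cycle 1: issue SUB r0<-Add1 // r0:Add1,r1:8,r2:4,r3:3
cycle 2: issue MUL r3<-Mul1 // r0:Add1,r1:8,r2:4,r3:Mul1
cycle 3: CDB Add1=1; issue MUL r1<-Mul2 // r0:1,r1:Mul2,r2:4,r3:Mul1
cycle 4: issue SUB r2<-Add1 // r0:1,r1:Mul2,r2:Add1,r3:Mul1
cycle 5: issue ADD r1<-Add2 // r0:1,r1:Add2,r2:Add1,r3:Mul1
cycle 6: CDB Mul1=32; issue SUB r0<-Add3 // r0:Add3,r1:Add2,r2:Add1,r3:32
cycle 7: CDB Mul2=32 // r0:Add3,r1:Add2,r2:Add1,r3:32
cycle 8: CDB Add3=-31 // r0:-31,r1:Add2,r2:Add1,r3:32

STATUS = TAG Add1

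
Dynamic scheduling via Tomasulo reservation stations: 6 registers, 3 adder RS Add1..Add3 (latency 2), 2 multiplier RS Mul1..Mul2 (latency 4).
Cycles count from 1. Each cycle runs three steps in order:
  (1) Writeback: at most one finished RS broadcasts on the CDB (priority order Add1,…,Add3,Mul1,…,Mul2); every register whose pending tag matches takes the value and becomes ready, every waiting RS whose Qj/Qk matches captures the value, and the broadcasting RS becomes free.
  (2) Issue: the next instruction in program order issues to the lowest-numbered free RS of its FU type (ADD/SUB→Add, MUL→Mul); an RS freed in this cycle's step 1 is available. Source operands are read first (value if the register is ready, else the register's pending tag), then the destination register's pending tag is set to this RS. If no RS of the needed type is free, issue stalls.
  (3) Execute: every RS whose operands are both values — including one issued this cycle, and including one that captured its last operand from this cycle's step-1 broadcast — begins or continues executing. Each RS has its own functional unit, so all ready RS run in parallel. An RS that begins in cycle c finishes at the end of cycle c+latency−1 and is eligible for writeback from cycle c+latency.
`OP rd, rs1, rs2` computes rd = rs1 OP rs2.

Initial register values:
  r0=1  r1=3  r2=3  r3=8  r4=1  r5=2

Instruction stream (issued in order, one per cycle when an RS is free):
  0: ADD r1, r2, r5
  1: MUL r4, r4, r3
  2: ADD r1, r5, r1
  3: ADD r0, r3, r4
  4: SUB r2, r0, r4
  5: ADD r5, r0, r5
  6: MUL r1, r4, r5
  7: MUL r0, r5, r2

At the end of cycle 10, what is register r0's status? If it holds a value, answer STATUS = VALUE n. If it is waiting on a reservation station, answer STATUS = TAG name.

cycle 1: issue ADD r1<-Add1 // r0:1,r1:Add1,r2:3,r3:8,r4:1,r5:2
cycle 2: issue MUL r4<-Mul1 // r0:1,r1:Add1,r2:3,r3:8,r4:Mul1,r5:2
cycle 3: CDB Add1=5; issue ADD r1<-Add1 // r0:1,r1:Add1,r2:3,r3:8,r4:Mul1,r5:2
cycle 4: issue ADD r0<-Add2 // r0:Add2,r1:Add1,r2:3,r3:8,r4:Mul1,r5:2
cycle 5: CDB Add1=7; issue SUB r2<-Add1 // r0:Add2,r1:7,r2:Add1,r3:8,r4:Mul1,r5:2
cycle 6: CDB Mul1=8; issue ADD r5<-Add3 // r0:Add2,r1:7,r2:Add1,r3:8,r4:8,r5:Add3
cycle 7: issue MUL r1<-Mul1 // r0:Add2,r1:Mul1,r2:Add1,r3:8,r4:8,r5:Add3
cycle 8: CDB Add2=16; issue MUL r0<-Mul2 // r0:Mul2,r1:Mul1,r2:Add1,r3:8,r4:8,r5:Add3
cycle 9: - // r0:Mul2,r1:Mul1,r2:Add1,r3:8,r4:8,r5:Add3
cycle 10: CDB Add1=8 // r0:Mul2,r1:Mul1,r2:8,r3:8,r4:8,r5:Add3

STATUS = TAG Mul2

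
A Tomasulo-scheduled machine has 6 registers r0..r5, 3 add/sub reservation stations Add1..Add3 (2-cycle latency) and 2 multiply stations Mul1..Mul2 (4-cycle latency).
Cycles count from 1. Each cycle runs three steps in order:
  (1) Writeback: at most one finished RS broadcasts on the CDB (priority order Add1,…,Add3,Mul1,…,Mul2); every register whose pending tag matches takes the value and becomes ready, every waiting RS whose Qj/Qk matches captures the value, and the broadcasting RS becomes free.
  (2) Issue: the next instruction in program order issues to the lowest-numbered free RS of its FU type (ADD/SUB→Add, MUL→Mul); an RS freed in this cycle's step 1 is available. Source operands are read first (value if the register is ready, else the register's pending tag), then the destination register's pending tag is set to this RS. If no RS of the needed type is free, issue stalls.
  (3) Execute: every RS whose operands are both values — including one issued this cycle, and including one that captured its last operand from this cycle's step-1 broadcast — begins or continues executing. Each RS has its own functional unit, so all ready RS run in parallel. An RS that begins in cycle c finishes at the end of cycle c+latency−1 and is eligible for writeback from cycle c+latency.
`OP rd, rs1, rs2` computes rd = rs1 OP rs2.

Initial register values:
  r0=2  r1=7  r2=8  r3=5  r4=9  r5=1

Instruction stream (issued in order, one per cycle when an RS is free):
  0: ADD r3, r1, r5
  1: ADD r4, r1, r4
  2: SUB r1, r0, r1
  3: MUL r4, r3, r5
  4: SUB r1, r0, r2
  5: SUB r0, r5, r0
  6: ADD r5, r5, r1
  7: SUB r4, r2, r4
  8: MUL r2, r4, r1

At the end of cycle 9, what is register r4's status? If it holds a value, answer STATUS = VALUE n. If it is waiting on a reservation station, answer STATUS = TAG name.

  c1: issue ADD r3<-Add1  regs: r0:2,r1:7,r2:8,r3:Add1,r4:9,r5:1
  c2: issue ADD r4<-Add2  regs: r0:2,r1:7,r2:8,r3:Add1,r4:Add2,r5:1
  c3: CDB Add1=8; issue SUB r1<-Add1  regs: r0:2,r1:Add1,r2:8,r3:8,r4:Add2,r5:1
  c4: CDB Add2=16; issue MUL r4<-Mul1  regs: r0:2,r1:Add1,r2:8,r3:8,r4:Mul1,r5:1
  c5: CDB Add1=-5; issue SUB r1<-Add1  regs: r0:2,r1:Add1,r2:8,r3:8,r4:Mul1,r5:1
  c6: issue SUB r0<-Add2  regs: r0:Add2,r1:Add1,r2:8,r3:8,r4:Mul1,r5:1
  c7: CDB Add1=-6; issue ADD r5<-Add1  regs: r0:Add2,r1:-6,r2:8,r3:8,r4:Mul1,r5:Add1
  c8: CDB Add2=-1; issue SUB r4<-Add2  regs: r0:-1,r1:-6,r2:8,r3:8,r4:Add2,r5:Add1
  c9: CDB Add1=-5; issue MUL r2<-Mul2  regs: r0:-1,r1:-6,r2:Mul2,r3:8,r4:Add2,r5:-5

STATUS = TAG Add2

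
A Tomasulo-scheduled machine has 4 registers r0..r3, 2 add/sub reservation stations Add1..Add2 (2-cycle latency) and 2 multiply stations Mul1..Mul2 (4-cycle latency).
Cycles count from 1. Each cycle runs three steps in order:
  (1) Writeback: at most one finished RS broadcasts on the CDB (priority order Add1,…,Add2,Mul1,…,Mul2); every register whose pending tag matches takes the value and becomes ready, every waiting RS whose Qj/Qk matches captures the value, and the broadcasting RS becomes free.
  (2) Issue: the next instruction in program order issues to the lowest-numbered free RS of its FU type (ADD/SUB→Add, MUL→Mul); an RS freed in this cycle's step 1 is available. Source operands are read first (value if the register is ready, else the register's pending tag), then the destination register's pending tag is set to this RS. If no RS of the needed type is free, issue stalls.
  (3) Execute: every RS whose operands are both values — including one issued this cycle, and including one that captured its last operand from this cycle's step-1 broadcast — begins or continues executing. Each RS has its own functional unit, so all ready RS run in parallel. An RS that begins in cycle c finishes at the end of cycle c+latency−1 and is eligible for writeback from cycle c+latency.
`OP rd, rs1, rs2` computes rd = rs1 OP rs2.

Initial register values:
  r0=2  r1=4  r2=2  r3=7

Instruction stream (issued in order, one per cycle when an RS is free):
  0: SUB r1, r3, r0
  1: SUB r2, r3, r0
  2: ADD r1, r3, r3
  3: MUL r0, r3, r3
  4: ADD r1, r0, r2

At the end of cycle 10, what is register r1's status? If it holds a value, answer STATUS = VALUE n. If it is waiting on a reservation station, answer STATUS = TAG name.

STATUS = VALUE 54

c1: issue SUB r1<-Add1 | r0:2,r1:Add1,r2:2,r3:7
c2: issue SUB r2<-Add2 | r0:2,r1:Add1,r2:Add2,r3:7
c3: CDB Add1=5; issue ADD r1<-Add1 | r0:2,r1:Add1,r2:Add2,r3:7
c4: CDB Add2=5; issue MUL r0<-Mul1 | r0:Mul1,r1:Add1,r2:5,r3:7
c5: CDB Add1=14; issue ADD r1<-Add1 | r0:Mul1,r1:Add1,r2:5,r3:7
c6: - | r0:Mul1,r1:Add1,r2:5,r3:7
c7: - | r0:Mul1,r1:Add1,r2:5,r3:7
c8: CDB Mul1=49 | r0:49,r1:Add1,r2:5,r3:7
c9: - | r0:49,r1:Add1,r2:5,r3:7
c10: CDB Add1=54 | r0:49,r1:54,r2:5,r3:7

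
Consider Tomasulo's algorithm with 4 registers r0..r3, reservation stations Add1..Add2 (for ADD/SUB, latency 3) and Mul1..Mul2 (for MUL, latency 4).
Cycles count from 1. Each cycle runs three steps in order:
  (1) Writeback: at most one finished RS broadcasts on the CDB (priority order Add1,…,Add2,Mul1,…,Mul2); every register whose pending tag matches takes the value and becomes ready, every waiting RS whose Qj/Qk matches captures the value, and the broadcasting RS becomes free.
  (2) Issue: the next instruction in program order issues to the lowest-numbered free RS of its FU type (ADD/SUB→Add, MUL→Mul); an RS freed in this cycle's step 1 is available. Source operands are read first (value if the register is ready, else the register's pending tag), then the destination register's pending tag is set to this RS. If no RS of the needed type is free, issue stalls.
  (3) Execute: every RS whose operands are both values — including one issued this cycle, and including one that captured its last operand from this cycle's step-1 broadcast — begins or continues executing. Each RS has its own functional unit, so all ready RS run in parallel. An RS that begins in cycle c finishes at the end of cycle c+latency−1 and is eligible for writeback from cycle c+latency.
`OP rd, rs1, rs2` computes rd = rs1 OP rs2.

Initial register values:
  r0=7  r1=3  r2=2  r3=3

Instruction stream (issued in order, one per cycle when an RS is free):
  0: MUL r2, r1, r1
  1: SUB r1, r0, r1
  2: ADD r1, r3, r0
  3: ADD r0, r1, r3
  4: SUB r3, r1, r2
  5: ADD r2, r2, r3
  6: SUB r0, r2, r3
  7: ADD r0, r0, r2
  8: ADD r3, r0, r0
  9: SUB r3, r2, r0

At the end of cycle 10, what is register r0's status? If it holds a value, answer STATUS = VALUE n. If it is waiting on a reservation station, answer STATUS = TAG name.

STATUS = TAG Add2

  c1: issue MUL r2<-Mul1  regs: r0:7,r1:3,r2:Mul1,r3:3
  c2: issue SUB r1<-Add1  regs: r0:7,r1:Add1,r2:Mul1,r3:3
  c3: issue ADD r1<-Add2  regs: r0:7,r1:Add2,r2:Mul1,r3:3
  c4: stall  regs: r0:7,r1:Add2,r2:Mul1,r3:3
  c5: CDB Add1=4; issue ADD r0<-Add1  regs: r0:Add1,r1:Add2,r2:Mul1,r3:3
  c6: CDB Add2=10; issue SUB r3<-Add2  regs: r0:Add1,r1:10,r2:Mul1,r3:Add2
  c7: CDB Mul1=9; stall  regs: r0:Add1,r1:10,r2:9,r3:Add2
  c8: stall  regs: r0:Add1,r1:10,r2:9,r3:Add2
  c9: CDB Add1=13; issue ADD r2<-Add1  regs: r0:13,r1:10,r2:Add1,r3:Add2
  c10: CDB Add2=1; issue SUB r0<-Add2  regs: r0:Add2,r1:10,r2:Add1,r3:1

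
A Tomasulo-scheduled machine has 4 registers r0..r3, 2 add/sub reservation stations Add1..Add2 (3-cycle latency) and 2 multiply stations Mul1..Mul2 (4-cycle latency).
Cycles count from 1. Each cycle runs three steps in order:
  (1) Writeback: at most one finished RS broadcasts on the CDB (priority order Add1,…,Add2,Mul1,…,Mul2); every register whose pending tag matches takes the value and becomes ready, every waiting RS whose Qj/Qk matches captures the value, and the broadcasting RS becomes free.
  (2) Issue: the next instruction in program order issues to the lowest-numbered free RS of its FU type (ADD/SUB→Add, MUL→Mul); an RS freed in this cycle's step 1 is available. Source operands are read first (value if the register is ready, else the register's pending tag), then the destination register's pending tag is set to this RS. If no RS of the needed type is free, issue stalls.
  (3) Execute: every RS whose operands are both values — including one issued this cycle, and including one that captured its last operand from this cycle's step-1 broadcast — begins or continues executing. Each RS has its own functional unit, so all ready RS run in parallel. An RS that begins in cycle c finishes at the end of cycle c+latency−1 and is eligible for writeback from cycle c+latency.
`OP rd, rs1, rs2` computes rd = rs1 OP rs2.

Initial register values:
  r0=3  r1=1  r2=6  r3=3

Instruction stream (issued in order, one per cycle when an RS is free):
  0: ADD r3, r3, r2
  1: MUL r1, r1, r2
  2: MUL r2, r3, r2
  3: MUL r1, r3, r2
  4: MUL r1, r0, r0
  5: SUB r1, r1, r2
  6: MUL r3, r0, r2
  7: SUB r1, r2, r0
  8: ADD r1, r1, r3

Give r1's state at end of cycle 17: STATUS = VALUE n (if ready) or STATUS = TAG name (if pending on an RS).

STATUS = TAG Add1

  c1: issue ADD r3<-Add1  regs: r0:3,r1:1,r2:6,r3:Add1
  c2: issue MUL r1<-Mul1  regs: r0:3,r1:Mul1,r2:6,r3:Add1
  c3: issue MUL r2<-Mul2  regs: r0:3,r1:Mul1,r2:Mul2,r3:Add1
  c4: CDB Add1=9; stall  regs: r0:3,r1:Mul1,r2:Mul2,r3:9
  c5: stall  regs: r0:3,r1:Mul1,r2:Mul2,r3:9
  c6: CDB Mul1=6; issue MUL r1<-Mul1  regs: r0:3,r1:Mul1,r2:Mul2,r3:9
  c7: stall  regs: r0:3,r1:Mul1,r2:Mul2,r3:9
  c8: CDB Mul2=54; issue MUL r1<-Mul2  regs: r0:3,r1:Mul2,r2:54,r3:9
  c9: issue SUB r1<-Add1  regs: r0:3,r1:Add1,r2:54,r3:9
  c10: stall  regs: r0:3,r1:Add1,r2:54,r3:9
  c11: stall  regs: r0:3,r1:Add1,r2:54,r3:9
  c12: CDB Mul1=486; issue MUL r3<-Mul1  regs: r0:3,r1:Add1,r2:54,r3:Mul1
  c13: CDB Mul2=9; issue SUB r1<-Add2  regs: r0:3,r1:Add2,r2:54,r3:Mul1
  c14: stall  regs: r0:3,r1:Add2,r2:54,r3:Mul1
  c15: stall  regs: r0:3,r1:Add2,r2:54,r3:Mul1
  c16: CDB Add1=-45; issue ADD r1<-Add1  regs: r0:3,r1:Add1,r2:54,r3:Mul1
  c17: CDB Add2=51  regs: r0:3,r1:Add1,r2:54,r3:Mul1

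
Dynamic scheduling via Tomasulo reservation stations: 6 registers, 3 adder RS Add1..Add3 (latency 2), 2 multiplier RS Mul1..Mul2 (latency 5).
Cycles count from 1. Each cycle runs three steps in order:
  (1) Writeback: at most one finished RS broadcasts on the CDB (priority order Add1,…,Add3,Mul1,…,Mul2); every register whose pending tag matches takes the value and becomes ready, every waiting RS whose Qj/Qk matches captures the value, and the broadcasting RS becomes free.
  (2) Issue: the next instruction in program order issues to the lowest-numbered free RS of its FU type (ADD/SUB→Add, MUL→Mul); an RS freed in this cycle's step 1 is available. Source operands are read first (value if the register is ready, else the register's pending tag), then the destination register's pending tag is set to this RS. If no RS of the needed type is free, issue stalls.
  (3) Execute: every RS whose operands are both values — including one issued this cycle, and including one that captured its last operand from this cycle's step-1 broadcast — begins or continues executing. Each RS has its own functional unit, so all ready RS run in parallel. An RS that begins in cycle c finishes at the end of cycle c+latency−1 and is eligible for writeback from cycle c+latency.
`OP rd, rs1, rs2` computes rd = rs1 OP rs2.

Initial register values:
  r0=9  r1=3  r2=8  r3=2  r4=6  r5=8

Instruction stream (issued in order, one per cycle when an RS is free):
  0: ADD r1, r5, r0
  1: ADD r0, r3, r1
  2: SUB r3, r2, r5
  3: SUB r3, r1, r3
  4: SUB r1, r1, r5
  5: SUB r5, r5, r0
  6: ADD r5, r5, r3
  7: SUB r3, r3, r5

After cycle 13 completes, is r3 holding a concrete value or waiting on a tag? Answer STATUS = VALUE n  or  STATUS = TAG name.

STATUS = VALUE 11

cycle 1: issue ADD r1<-Add1 // r0:9,r1:Add1,r2:8,r3:2,r4:6,r5:8
cycle 2: issue ADD r0<-Add2 // r0:Add2,r1:Add1,r2:8,r3:2,r4:6,r5:8
cycle 3: CDB Add1=17; issue SUB r3<-Add1 // r0:Add2,r1:17,r2:8,r3:Add1,r4:6,r5:8
cycle 4: issue SUB r3<-Add3 // r0:Add2,r1:17,r2:8,r3:Add3,r4:6,r5:8
cycle 5: CDB Add1=0; issue SUB r1<-Add1 // r0:Add2,r1:Add1,r2:8,r3:Add3,r4:6,r5:8
cycle 6: CDB Add2=19; issue SUB r5<-Add2 // r0:19,r1:Add1,r2:8,r3:Add3,r4:6,r5:Add2
cycle 7: CDB Add1=9; issue ADD r5<-Add1 // r0:19,r1:9,r2:8,r3:Add3,r4:6,r5:Add1
cycle 8: CDB Add2=-11; issue SUB r3<-Add2 // r0:19,r1:9,r2:8,r3:Add2,r4:6,r5:Add1
cycle 9: CDB Add3=17 // r0:19,r1:9,r2:8,r3:Add2,r4:6,r5:Add1
cycle 10: - // r0:19,r1:9,r2:8,r3:Add2,r4:6,r5:Add1
cycle 11: CDB Add1=6 // r0:19,r1:9,r2:8,r3:Add2,r4:6,r5:6
cycle 12: - // r0:19,r1:9,r2:8,r3:Add2,r4:6,r5:6
cycle 13: CDB Add2=11 // r0:19,r1:9,r2:8,r3:11,r4:6,r5:6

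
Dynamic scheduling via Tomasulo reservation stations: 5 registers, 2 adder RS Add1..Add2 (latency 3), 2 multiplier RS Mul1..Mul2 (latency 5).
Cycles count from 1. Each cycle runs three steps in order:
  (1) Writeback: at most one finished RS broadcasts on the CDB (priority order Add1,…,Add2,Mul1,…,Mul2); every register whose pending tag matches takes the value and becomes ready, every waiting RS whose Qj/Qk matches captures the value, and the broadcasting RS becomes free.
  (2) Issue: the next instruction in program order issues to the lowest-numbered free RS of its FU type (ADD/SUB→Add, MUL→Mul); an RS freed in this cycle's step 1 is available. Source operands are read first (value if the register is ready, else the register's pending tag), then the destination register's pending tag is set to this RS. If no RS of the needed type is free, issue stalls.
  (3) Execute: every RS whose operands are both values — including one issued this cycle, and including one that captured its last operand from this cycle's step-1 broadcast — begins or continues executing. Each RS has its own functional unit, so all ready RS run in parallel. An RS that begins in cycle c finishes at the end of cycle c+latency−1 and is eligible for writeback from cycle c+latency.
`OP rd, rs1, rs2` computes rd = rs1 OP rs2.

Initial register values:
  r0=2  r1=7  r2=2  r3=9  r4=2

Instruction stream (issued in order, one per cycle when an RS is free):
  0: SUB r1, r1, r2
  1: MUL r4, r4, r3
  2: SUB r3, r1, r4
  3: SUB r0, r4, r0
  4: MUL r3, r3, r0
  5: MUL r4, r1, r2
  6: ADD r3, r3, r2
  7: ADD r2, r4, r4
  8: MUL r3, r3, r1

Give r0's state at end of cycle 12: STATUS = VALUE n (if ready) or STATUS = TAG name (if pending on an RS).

STATUS = VALUE 16

cycle 1: issue SUB r1<-Add1 // r0:2,r1:Add1,r2:2,r3:9,r4:2
cycle 2: issue MUL r4<-Mul1 // r0:2,r1:Add1,r2:2,r3:9,r4:Mul1
cycle 3: issue SUB r3<-Add2 // r0:2,r1:Add1,r2:2,r3:Add2,r4:Mul1
cycle 4: CDB Add1=5; issue SUB r0<-Add1 // r0:Add1,r1:5,r2:2,r3:Add2,r4:Mul1
cycle 5: issue MUL r3<-Mul2 // r0:Add1,r1:5,r2:2,r3:Mul2,r4:Mul1
cycle 6: stall // r0:Add1,r1:5,r2:2,r3:Mul2,r4:Mul1
cycle 7: CDB Mul1=18; issue MUL r4<-Mul1 // r0:Add1,r1:5,r2:2,r3:Mul2,r4:Mul1
cycle 8: stall // r0:Add1,r1:5,r2:2,r3:Mul2,r4:Mul1
cycle 9: stall // r0:Add1,r1:5,r2:2,r3:Mul2,r4:Mul1
cycle 10: CDB Add1=16; issue ADD r3<-Add1 // r0:16,r1:5,r2:2,r3:Add1,r4:Mul1
cycle 11: CDB Add2=-13; issue ADD r2<-Add2 // r0:16,r1:5,r2:Add2,r3:Add1,r4:Mul1
cycle 12: CDB Mul1=10; issue MUL r3<-Mul1 // r0:16,r1:5,r2:Add2,r3:Mul1,r4:10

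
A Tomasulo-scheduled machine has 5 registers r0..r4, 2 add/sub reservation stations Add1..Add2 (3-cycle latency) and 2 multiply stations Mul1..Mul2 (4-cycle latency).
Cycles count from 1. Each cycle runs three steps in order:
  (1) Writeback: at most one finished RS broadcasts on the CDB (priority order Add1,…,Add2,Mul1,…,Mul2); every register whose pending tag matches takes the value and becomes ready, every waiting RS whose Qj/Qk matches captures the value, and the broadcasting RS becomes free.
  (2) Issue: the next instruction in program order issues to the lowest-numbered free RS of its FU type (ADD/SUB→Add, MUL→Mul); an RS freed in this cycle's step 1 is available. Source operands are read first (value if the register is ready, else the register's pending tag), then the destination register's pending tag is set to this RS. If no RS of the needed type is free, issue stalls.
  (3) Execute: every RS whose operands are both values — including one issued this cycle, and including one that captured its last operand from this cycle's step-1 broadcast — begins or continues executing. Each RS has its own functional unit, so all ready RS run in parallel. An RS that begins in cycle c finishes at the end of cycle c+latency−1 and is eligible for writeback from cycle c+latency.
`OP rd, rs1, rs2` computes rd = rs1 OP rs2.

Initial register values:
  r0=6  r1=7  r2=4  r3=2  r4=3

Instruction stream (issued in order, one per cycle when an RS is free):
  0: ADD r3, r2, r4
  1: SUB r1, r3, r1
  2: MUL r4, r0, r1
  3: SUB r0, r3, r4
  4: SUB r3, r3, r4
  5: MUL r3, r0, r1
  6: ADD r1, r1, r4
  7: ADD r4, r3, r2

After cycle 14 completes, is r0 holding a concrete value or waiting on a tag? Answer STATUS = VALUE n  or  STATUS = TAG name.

STATUS = VALUE 7

cycle 1: issue ADD r3<-Add1 // r0:6,r1:7,r2:4,r3:Add1,r4:3
cycle 2: issue SUB r1<-Add2 // r0:6,r1:Add2,r2:4,r3:Add1,r4:3
cycle 3: issue MUL r4<-Mul1 // r0:6,r1:Add2,r2:4,r3:Add1,r4:Mul1
cycle 4: CDB Add1=7; issue SUB r0<-Add1 // r0:Add1,r1:Add2,r2:4,r3:7,r4:Mul1
cycle 5: stall // r0:Add1,r1:Add2,r2:4,r3:7,r4:Mul1
cycle 6: stall // r0:Add1,r1:Add2,r2:4,r3:7,r4:Mul1
cycle 7: CDB Add2=0; issue SUB r3<-Add2 // r0:Add1,r1:0,r2:4,r3:Add2,r4:Mul1
cycle 8: issue MUL r3<-Mul2 // r0:Add1,r1:0,r2:4,r3:Mul2,r4:Mul1
cycle 9: stall // r0:Add1,r1:0,r2:4,r3:Mul2,r4:Mul1
cycle 10: stall // r0:Add1,r1:0,r2:4,r3:Mul2,r4:Mul1
cycle 11: CDB Mul1=0; stall // r0:Add1,r1:0,r2:4,r3:Mul2,r4:0
cycle 12: stall // r0:Add1,r1:0,r2:4,r3:Mul2,r4:0
cycle 13: stall // r0:Add1,r1:0,r2:4,r3:Mul2,r4:0
cycle 14: CDB Add1=7; issue ADD r1<-Add1 // r0:7,r1:Add1,r2:4,r3:Mul2,r4:0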